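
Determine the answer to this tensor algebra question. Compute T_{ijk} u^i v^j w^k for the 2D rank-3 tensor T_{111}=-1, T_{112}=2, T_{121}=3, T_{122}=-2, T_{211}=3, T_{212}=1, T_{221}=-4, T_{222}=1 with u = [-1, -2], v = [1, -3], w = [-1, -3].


S = sum over i,j,k of T_{ijk} u_i v_j w_k. Expanding all 8 terms:
T_{111}*u_1*v_1*w_1 = -1*-1*1*-1 = -1  (running total: -1)
T_{112}*u_1*v_1*w_2 = 2*-1*1*-3 = 6  (running total: 5)
T_{121}*u_1*v_2*w_1 = 3*-1*-3*-1 = -9  (running total: -4)
T_{122}*u_1*v_2*w_2 = -2*-1*-3*-3 = 18  (running total: 14)
T_{211}*u_2*v_1*w_1 = 3*-2*1*-1 = 6  (running total: 20)
T_{212}*u_2*v_1*w_2 = 1*-2*1*-3 = 6  (running total: 26)
T_{221}*u_2*v_2*w_1 = -4*-2*-3*-1 = 24  (running total: 50)
T_{222}*u_2*v_2*w_2 = 1*-2*-3*-3 = -18  (running total: 32)
S = 32

32


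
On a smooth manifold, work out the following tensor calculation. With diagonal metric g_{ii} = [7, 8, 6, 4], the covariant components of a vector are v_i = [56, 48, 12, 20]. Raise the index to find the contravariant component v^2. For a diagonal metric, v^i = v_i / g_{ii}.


To raise an index with a diagonal metric: v^i = v_i / g_{ii}.
For index 2: v_2 = 48, g_{22} = 8
v^2 = 48 / 8 = 6

6


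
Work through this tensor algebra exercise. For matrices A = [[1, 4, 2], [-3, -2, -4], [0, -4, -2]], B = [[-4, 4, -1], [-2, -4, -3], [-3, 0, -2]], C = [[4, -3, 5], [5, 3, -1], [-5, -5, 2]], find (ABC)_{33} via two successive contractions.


(ABC)_{33} = sum_m (AB)_{3m} C_{m3}. First compute row 3 of AB.
(AB)_{31} = 0*-4 + -4*-2 + -2*-3 = 14
(AB)_{32} = 0*4 + -4*-4 + -2*0 = 16
(AB)_{33} = 0*-1 + -4*-3 + -2*-2 = 16
Now contract with column 3 of C:
(AB)_{31} * C_{13} = 14 * 5 = 70
(AB)_{32} * C_{23} = 16 * -1 = -16
(AB)_{33} * C_{33} = 16 * 2 = 32
(ABC)_{33} = 70 + -16 + 32 = 86

86


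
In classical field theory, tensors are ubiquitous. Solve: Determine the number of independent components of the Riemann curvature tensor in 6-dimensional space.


The Riemann tensor in d dimensions has d^2(d^2 - 1)/12 independent components.
d = 6, so d^2 = 36
d^2 - 1 = 35
d^2(d^2 - 1) = 36 * 35 = 1260
Divide by 12: 1260 / 12 = 105

105


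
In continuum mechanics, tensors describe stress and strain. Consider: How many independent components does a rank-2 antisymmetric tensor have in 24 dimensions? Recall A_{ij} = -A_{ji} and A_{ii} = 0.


An antisymmetric rank-2 tensor satisfies A_{ij} = -A_{ji}, so diagonal entries are zero.
The independent components are the upper-triangular entries: C(n, 2) = n(n-1)/2.
n = 24
C(24, 2) = 24 * 23 / 2 = 552 / 2 = 276

276


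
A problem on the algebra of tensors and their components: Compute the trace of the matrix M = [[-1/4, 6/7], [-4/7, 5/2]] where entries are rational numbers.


The trace is the sum of diagonal entries.
Diagonal: M[1,1] = -1/4, M[2,2] = 5/2
Tr(M) = -1/4 + 5/2
Computing step by step:
After adding M[1,1]: -1/4
After adding M[2,2]: 9/4
Tr(M) = 9/4

9/4


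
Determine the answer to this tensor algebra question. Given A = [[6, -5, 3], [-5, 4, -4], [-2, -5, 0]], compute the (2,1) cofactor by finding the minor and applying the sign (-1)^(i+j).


To find cofactor C_{21}, delete row 2 and column 1.
The resulting 2x2 submatrix is: [[-5, 3], [-5, 0]]
Minor M_{21} = -5*0 - 3*-5
  = 0 - -15 = 15
Sign = (-1)^(2+1) = (-1)^3 = -1
Cofactor C_{21} = -1 * 15 = -15

-15


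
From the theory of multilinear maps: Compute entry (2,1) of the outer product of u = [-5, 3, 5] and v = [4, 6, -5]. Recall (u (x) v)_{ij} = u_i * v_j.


The outer product entry T_{ij} = u_i * v_j.
We need i=2, j=1.
u_2 = 3, v_1 = 4
T_{2,1} = 3 * 4 = 12

12


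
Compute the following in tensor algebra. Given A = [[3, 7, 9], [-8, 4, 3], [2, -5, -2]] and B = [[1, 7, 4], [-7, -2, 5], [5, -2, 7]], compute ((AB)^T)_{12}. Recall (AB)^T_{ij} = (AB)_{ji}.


(AB)^T_{ij} = (AB)_{ji} = sum_k A_{jk} B_{ki}.
For i=1, j=2 we need (AB)_{21}:
A_{21} * B_{11} = -8 * 1 = -8
A_{22} * B_{21} = 4 * -7 = -28
A_{23} * B_{31} = 3 * 5 = 15
Sum = -8 + -28 + 15 = -21

-21


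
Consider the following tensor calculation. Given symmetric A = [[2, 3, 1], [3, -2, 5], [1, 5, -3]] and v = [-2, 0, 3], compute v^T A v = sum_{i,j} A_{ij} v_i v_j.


First compute Av:
(Av)_1 = 2*-2 + 3*0 + 1*3 = -1
(Av)_2 = 3*-2 + -2*0 + 5*3 = 9
(Av)_3 = 1*-2 + 5*0 + -3*3 = -11
Av = [-1, 9, -11]
Then v^T (Av) = -2*-1 + 0*9 + 3*-11
= 2 + 0 + -33 = -31

-31


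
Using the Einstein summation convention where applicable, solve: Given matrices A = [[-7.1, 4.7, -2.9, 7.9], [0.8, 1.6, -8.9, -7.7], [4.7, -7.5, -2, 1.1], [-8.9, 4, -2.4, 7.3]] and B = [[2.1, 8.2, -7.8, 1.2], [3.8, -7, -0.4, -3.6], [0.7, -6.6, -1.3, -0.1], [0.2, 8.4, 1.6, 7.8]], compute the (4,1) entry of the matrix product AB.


(AB)_{ij} = sum_k A_{ik} B_{kj}.
For i=4, j=1:
A_{41} * B_{11} = -8.9 * 2.1 = -18.69
A_{42} * B_{21} = 4 * 3.8 = 15.2
A_{43} * B_{31} = -2.4 * 0.7 = -1.68
A_{44} * B_{41} = 7.3 * 0.2 = 1.46
Sum = -18.69 + 15.2 + -1.68 + 1.46 = -3.71

-3.71


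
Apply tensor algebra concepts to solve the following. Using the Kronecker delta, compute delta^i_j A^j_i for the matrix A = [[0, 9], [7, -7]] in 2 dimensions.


The contraction (trace) of a rank-2 tensor is the sum of its diagonal elements.
Diagonal entries: A[1,1] = 0, A[2,2] = -7
Tr(A) = 0 + -7 = -7

-7


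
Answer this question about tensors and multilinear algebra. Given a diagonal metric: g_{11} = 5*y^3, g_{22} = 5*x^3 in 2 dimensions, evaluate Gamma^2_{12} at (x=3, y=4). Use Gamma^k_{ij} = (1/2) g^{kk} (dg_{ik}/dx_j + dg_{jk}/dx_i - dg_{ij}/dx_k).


For a diagonal metric, Gamma^k_{ij} = (1/2) g^{kk} (dg_{ik}/dx_j + dg_{jk}/dx_i - dg_{ij}/dx_k).
The metric is diagonal, so g_{ab} = 0 for a != b.
At the given point: g_{11} = 320, g_{22} = 135
g^{22} = 1/135
dg_{12}/dx_2 = 0 (off-diagonal)
dg_{22}/dx_1 = dg_{22}/dx_1 = 135
dg_{12}/dx_2 = 0 (off-diagonal)
Numerator = 0 + 135 - 0 = 135
Gamma^2_{12} = 135 / (2 * 135) = 1/2

1/2


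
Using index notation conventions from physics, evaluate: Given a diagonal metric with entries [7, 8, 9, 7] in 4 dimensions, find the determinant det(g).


For a diagonal metric, the determinant is the product of diagonal entries.
Diagonal entries: 7, 8, 9, 7
det(g) = 7 * 8 * 9 * 7 = 3528

3528


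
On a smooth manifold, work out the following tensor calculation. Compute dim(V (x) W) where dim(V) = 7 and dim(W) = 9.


The dimension of a tensor product is the product of dimensions.
dim(V) = 7, dim(W) = 9
dim(V (x) W) = 7 * 9 = 63

63


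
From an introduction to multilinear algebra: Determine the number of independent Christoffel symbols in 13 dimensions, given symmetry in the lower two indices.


Christoffel symbols Gamma^k_{ij} are symmetric in i,j, so there are d * d(d+1)/2 independent symbols.
d = 13
d(d+1)/2 = 13 * 14 / 2 = 91
Total = 13 * 91 = 1183

1183


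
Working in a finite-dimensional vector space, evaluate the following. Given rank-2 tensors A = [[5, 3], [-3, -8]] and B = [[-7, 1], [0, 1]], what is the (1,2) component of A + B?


Tensor addition is component-wise: (A + B)_{ij} = A_{ij} + B_{ij}.
A_{12} = 3
B_{12} = 1
(A + B)_{12} = 3 + 1 = 4

4


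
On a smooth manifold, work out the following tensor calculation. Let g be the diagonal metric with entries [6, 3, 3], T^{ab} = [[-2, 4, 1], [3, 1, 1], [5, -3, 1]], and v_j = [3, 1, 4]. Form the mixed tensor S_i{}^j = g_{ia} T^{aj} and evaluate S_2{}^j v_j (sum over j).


Step 1: lower the first index. For a diagonal metric, g_{ia} T^{aj} = g_{ii} T^{ij} (no sum on i).
g_{22} = 3
S_2{}^1 = 3 * T^{21} = 3 * 3 = 9
S_2{}^2 = 3 * T^{22} = 3 * 1 = 3
S_2{}^3 = 3 * T^{23} = 3 * 1 = 3
Step 2: contract S_2{}^j with v_j.
S_2{}^1 * v_1 = 9 * 3 = 27
S_2{}^2 * v_2 = 3 * 1 = 3
S_2{}^3 * v_3 = 3 * 4 = 12
Result = 27 + 3 + 12 = 42

42


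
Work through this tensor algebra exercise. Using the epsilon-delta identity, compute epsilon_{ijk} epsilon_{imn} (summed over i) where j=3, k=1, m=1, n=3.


Using the identity: epsilon_{ijk} epsilon_{imn} = delta_{jm} delta_{kn} - delta_{jn} delta_{km}.
delta_{31} = 0
delta_{13} = 0
delta_{33} = 1
delta_{11} = 1
Result = 0 * 0 - 1 * 1 = 0 - 1 = -1

-1


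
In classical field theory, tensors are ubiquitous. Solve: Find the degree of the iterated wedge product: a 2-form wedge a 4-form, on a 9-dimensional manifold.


The degree of a wedge product is the sum of the degrees of the individual forms.
Degrees: 2, 4
Total degree = 2 + 4 = 6

6


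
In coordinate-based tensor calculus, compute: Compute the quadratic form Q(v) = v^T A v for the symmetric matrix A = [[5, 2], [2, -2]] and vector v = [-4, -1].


First compute Av:
(Av)_1 = 5*-4 + 2*-1 = -22
(Av)_2 = 2*-4 + -2*-1 = -6
Av = [-22, -6]
Then v^T (Av) = -4*-22 + -1*-6
= 88 + 6 = 94

94


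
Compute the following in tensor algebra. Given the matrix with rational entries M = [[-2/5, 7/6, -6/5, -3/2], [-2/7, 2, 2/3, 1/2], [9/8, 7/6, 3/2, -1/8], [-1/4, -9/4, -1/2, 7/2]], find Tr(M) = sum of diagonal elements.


The trace is the sum of diagonal entries.
Diagonal: M[1,1] = -2/5, M[2,2] = 2, M[3,3] = 3/2, M[4,4] = 7/2
Tr(M) = -2/5 + 2 + 3/2 + 7/2
Computing step by step:
After adding M[1,1]: -2/5
After adding M[2,2]: 8/5
After adding M[3,3]: 31/10
After adding M[4,4]: 33/5
Tr(M) = 33/5

33/5


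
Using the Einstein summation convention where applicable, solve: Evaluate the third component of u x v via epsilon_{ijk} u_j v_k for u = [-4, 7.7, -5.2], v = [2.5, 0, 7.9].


(u x v)_3 = sum_{j,k} epsilon_{3jk} u_j v_k. Only permutations of (1,2,3) contribute; the two non-zero terms are:
eps_{312} u_1 v_2 = 1 * -4 * 0 = 0
eps_{321} u_2 v_1 = -1 * 7.7 * 2.5 = -19.25
(u x v)_3 = -19.25

-19.25


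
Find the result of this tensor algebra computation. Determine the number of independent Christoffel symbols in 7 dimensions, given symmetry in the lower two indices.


Christoffel symbols Gamma^k_{ij} are symmetric in i,j, so there are d * d(d+1)/2 independent symbols.
d = 7
d(d+1)/2 = 7 * 8 / 2 = 28
Total = 7 * 28 = 196

196


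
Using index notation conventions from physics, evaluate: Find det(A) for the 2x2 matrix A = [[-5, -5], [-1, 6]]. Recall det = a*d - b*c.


For a 2x2 matrix [[a, b], [c, d]], det = a*d - b*c.
a = -5, b = -5, c = -1, d = 6
a*d = -5 * 6 = -30
b*c = -5 * -1 = 5
det = -30 - 5 = -35

-35


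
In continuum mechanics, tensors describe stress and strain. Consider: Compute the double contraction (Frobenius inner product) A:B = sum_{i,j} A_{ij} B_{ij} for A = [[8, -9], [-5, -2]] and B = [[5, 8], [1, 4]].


A:B = sum over all i,j of A_{ij} * B_{ij}.
Row 1: 8*5=40, -9*8=-72 => row sum = -32
Row 2: -5*1=-5, -2*4=-8 => row sum = -13
Total = -32 + -13 = -45

-45


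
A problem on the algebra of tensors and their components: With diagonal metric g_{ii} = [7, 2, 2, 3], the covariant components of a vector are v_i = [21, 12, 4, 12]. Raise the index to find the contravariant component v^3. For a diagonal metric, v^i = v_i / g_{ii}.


To raise an index with a diagonal metric: v^i = v_i / g_{ii}.
For index 3: v_3 = 4, g_{33} = 2
v^3 = 4 / 2 = 2

2


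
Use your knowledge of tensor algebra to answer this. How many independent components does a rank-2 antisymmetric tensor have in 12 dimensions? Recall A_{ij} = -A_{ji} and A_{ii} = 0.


An antisymmetric rank-2 tensor satisfies A_{ij} = -A_{ji}, so diagonal entries are zero.
The independent components are the upper-triangular entries: C(n, 2) = n(n-1)/2.
n = 12
C(12, 2) = 12 * 11 / 2 = 132 / 2 = 66

66


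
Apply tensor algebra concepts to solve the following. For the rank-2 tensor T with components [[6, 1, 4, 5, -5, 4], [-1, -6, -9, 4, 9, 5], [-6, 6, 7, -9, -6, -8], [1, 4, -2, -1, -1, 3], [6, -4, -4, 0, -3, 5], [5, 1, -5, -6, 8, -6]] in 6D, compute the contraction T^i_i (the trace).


The contraction (trace) of a rank-2 tensor is the sum of its diagonal elements.
Diagonal entries: A[1,1] = 6, A[2,2] = -6, A[3,3] = 7, A[4,4] = -1, A[5,5] = -3, A[6,6] = -6
Tr(A) = 6 + -6 + 7 + -1 + -3 + -6 = -3

-3


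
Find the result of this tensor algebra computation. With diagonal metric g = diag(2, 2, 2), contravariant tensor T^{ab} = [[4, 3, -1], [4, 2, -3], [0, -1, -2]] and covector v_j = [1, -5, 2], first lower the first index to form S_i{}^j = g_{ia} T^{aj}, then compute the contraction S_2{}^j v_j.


Step 1: lower the first index. For a diagonal metric, g_{ia} T^{aj} = g_{ii} T^{ij} (no sum on i).
g_{22} = 2
S_2{}^1 = 2 * T^{21} = 2 * 4 = 8
S_2{}^2 = 2 * T^{22} = 2 * 2 = 4
S_2{}^3 = 2 * T^{23} = 2 * -3 = -6
Step 2: contract S_2{}^j with v_j.
S_2{}^1 * v_1 = 8 * 1 = 8
S_2{}^2 * v_2 = 4 * -5 = -20
S_2{}^3 * v_3 = -6 * 2 = -12
Result = 8 + -20 + -12 = -24

-24


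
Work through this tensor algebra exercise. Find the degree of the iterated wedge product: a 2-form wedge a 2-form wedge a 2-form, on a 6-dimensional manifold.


The degree of a wedge product is the sum of the degrees of the individual forms.
Degrees: 2, 2, 2
Total degree = 2 + 2 + 2 = 6

6


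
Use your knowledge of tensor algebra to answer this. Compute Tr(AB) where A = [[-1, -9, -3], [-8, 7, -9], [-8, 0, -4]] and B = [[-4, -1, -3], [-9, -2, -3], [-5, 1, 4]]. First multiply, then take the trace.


Tr(AB) = sum_i (AB)_{ii} where (AB)_{ii} = sum_k A_{ik} B_{ki}.
(AB)_{11} = -1*-4 + -9*-9 + -3*-5 = 100
(AB)_{22} = -8*-1 + 7*-2 + -9*1 = -15
(AB)_{33} = -8*-3 + 0*-3 + -4*4 = 8
Tr(AB) = 100 + -15 + 8 = 93

93


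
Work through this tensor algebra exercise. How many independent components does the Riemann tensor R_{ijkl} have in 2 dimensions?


The Riemann tensor in d dimensions has d^2(d^2 - 1)/12 independent components.
d = 2, so d^2 = 4
d^2 - 1 = 3
d^2(d^2 - 1) = 4 * 3 = 12
Divide by 12: 12 / 12 = 1

1


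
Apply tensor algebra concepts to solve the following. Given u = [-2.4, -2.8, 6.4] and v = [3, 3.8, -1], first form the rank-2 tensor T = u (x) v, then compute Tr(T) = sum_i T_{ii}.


The outer product gives T_{ij} = u_i v_j.
The trace (contraction) is Tr(T) = sum_i T_{ii} = sum_i u_i v_i.
Diagonal entries:
T_{11} = u_1 * v_1 = -2.4 * 3 = -7.2
T_{22} = u_2 * v_2 = -2.8 * 3.8 = -10.64
T_{33} = u_3 * v_3 = 6.4 * -1 = -6.4
Tr(T) = -7.2 + -10.64 + -6.4 = -24.24

-24.24


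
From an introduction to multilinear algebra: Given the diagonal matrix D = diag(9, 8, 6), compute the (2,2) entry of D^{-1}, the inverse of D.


For a diagonal matrix, the inverse has entries (D^{-1})_{ii} = 1/d_{ii}.
The diagonal entries are: d_{11} = 9, d_{22} = 8, d_{33} = 6
We need (D^{-1})_{22} = 1/d_{22} = 1/8 = 1/8

1/8


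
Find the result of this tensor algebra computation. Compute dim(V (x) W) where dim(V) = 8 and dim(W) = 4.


The dimension of a tensor product is the product of dimensions.
dim(V) = 8, dim(W) = 4
dim(V (x) W) = 8 * 4 = 32

32


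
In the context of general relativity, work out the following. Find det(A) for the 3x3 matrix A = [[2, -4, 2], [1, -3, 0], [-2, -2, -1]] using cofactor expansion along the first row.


Expanding along the first row, det(A) = a11*M_11 - a12*M_12 + a13*M_13, where M_1j is the (1,j) minor.
Minor M_11 = -3*-1 - 0*-2 = 3
Minor M_12 = 1*-1 - 0*-2 = -1
Minor M_13 = 1*-2 - -3*-2 = -8
det = 2*(3) - -4*(-1) + 2*(-8)
    = 6 - 4 + -16
    = -14

-14


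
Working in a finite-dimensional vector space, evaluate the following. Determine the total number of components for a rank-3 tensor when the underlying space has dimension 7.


The number of components of a rank-r tensor in d dimensions is d^r.
Here d = 7 and r = 3.
7^3 = 343

343


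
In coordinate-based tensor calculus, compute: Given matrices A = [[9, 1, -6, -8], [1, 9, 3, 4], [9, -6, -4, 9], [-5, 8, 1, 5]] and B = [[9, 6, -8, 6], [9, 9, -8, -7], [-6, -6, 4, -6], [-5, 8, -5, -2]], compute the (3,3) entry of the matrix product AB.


(AB)_{ij} = sum_k A_{ik} B_{kj}.
For i=3, j=3:
A_{31} * B_{13} = 9 * -8 = -72
A_{32} * B_{23} = -6 * -8 = 48
A_{33} * B_{33} = -4 * 4 = -16
A_{34} * B_{43} = 9 * -5 = -45
Sum = -72 + 48 + -16 + -45 = -85

-85


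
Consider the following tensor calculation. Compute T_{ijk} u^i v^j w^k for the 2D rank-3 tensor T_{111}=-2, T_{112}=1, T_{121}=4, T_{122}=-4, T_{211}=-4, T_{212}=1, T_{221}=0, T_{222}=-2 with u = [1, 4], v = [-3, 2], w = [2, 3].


S = sum over i,j,k of T_{ijk} u_i v_j w_k. Expanding all 8 terms:
T_{111}*u_1*v_1*w_1 = -2*1*-3*2 = 12  (running total: 12)
T_{112}*u_1*v_1*w_2 = 1*1*-3*3 = -9  (running total: 3)
T_{121}*u_1*v_2*w_1 = 4*1*2*2 = 16  (running total: 19)
T_{122}*u_1*v_2*w_2 = -4*1*2*3 = -24  (running total: -5)
T_{211}*u_2*v_1*w_1 = -4*4*-3*2 = 96  (running total: 91)
T_{212}*u_2*v_1*w_2 = 1*4*-3*3 = -36  (running total: 55)
T_{221}*u_2*v_2*w_1 = 0*4*2*2 = 0  (running total: 55)
T_{222}*u_2*v_2*w_2 = -2*4*2*3 = -48  (running total: 7)
S = 7

7


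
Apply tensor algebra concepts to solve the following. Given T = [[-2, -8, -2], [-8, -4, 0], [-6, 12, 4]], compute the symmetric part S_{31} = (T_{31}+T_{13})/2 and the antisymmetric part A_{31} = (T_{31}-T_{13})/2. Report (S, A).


T_{31} = -6
T_{13} = -2
S_{31} = (-6 + -2)/2 = -8/2 = -4
A_{31} = (-6 - -2)/2 = -4/2 = -2
Check: S + A = -4 + -2 = -6 = T_{31}.

(-4, -2)


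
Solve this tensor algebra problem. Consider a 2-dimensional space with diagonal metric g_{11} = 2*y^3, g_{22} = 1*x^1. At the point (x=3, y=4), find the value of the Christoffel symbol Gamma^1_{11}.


For a diagonal metric, Gamma^k_{ij} = (1/2) g^{kk} (dg_{ik}/dx_j + dg_{jk}/dx_i - dg_{ij}/dx_k).
The metric is diagonal, so g_{ab} = 0 for a != b.
At the given point: g_{11} = 128, g_{22} = 3
g^{11} = 1/128
dg_{11}/dx_1 = dg_{11}/dx_1 = 0
dg_{11}/dx_1 = dg_{11}/dx_1 = 0
dg_{11}/dx_1 = dg_{11}/dx_1 = 0
Numerator = 0 + 0 - 0 = 0
Gamma^1_{11} = 0 / (2 * 128) = 0

0


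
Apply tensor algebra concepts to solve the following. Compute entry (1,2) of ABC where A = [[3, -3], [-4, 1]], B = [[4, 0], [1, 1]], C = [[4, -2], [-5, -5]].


(ABC)_{12} = sum_m (AB)_{1m} C_{m2}. First compute row 1 of AB.
(AB)_{11} = 3*4 + -3*1 = 9
(AB)_{12} = 3*0 + -3*1 = -3
Now contract with column 2 of C:
(AB)_{11} * C_{12} = 9 * -2 = -18
(AB)_{12} * C_{22} = -3 * -5 = 15
(ABC)_{12} = -18 + 15 = -3

-3


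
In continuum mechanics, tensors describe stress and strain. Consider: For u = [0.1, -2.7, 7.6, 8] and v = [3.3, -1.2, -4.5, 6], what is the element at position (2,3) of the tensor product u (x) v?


The outer product entry T_{ij} = u_i * v_j.
We need i=2, j=3.
u_2 = -2.7, v_3 = -4.5
T_{2,3} = -2.7 * -4.5 = 12.15

12.15


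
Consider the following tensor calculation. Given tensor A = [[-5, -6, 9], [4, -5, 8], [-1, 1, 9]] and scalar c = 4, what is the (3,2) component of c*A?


Scalar multiplication: (cA)_{ij} = c * A_{ij}.
c = 4
A_{32} = 1
(cA)_{32} = 4 * 1 = 4

4


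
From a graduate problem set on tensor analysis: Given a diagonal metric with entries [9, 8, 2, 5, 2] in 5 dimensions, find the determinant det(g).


For a diagonal metric, the determinant is the product of diagonal entries.
Diagonal entries: 9, 8, 2, 5, 2
det(g) = 9 * 8 * 2 * 5 * 2 = 1440

1440


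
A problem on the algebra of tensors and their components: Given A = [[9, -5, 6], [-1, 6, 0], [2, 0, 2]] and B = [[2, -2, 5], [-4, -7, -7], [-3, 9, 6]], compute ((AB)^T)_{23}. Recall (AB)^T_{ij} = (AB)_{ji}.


(AB)^T_{ij} = (AB)_{ji} = sum_k A_{jk} B_{ki}.
For i=2, j=3 we need (AB)_{32}:
A_{31} * B_{12} = 2 * -2 = -4
A_{32} * B_{22} = 0 * -7 = 0
A_{33} * B_{32} = 2 * 9 = 18
Sum = -4 + 0 + 18 = 14

14


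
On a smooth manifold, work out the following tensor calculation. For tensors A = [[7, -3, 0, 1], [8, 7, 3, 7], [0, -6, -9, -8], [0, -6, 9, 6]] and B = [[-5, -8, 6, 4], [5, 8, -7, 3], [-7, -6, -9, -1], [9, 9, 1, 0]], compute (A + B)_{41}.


Tensor addition is component-wise: (A + B)_{ij} = A_{ij} + B_{ij}.
A_{41} = 0
B_{41} = 9
(A + B)_{41} = 0 + 9 = 9

9


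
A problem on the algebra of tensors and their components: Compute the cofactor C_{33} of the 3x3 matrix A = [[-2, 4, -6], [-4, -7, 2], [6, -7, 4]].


To find cofactor C_{33}, delete row 3 and column 3.
The resulting 2x2 submatrix is: [[-2, 4], [-4, -7]]
Minor M_{33} = -2*-7 - 4*-4
  = 14 - -16 = 30
Sign = (-1)^(3+3) = (-1)^6 = 1
Cofactor C_{33} = 1 * 30 = 30

30


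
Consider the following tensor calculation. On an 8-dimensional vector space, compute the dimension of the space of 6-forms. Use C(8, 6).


The dimension of the space of p-forms on an n-dimensional space is C(n, p).
n = 8, p = 6
C(8, 6) = 8! / (6! * 2!) = 28

28


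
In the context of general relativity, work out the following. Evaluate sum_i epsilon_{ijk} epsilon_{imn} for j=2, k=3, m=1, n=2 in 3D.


Using the identity: epsilon_{ijk} epsilon_{imn} = delta_{jm} delta_{kn} - delta_{jn} delta_{km}.
delta_{21} = 0
delta_{32} = 0
delta_{22} = 1
delta_{31} = 0
Result = 0 * 0 - 1 * 0 = 0 - 0 = 0

0


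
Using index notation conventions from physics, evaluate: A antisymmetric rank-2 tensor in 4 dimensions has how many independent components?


A antisymmetric rank-2 tensor in d dimensions has d(d-1)/2 independent components.
d = 4
d(d-1)/2 = 4 * 3 / 2 = 12 / 2 = 6

6


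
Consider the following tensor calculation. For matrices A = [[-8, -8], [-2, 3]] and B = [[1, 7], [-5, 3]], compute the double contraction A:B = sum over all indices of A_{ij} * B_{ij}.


A:B = sum over all i,j of A_{ij} * B_{ij}.
Row 1: -8*1=-8, -8*7=-56 => row sum = -64
Row 2: -2*-5=10, 3*3=9 => row sum = 19
Total = -64 + 19 = -45

-45


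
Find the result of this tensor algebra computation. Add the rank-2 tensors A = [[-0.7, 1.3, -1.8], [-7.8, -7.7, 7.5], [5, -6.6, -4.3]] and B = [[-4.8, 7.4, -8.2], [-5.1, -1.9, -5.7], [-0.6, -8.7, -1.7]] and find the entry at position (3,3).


Tensor addition is component-wise: (A + B)_{ij} = A_{ij} + B_{ij}.
A_{33} = -4.3
B_{33} = -1.7
(A + B)_{33} = -4.3 + -1.7 = -6

-6


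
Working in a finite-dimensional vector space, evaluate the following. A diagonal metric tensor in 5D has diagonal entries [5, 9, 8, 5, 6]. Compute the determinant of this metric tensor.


For a diagonal metric, the determinant is the product of diagonal entries.
Diagonal entries: 5, 9, 8, 5, 6
det(g) = 5 * 9 * 8 * 5 * 6 = 10800

10800


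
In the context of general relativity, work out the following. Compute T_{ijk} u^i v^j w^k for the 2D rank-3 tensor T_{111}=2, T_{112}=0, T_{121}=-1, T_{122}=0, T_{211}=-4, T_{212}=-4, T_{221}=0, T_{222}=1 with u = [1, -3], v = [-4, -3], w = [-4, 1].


S = sum over i,j,k of T_{ijk} u_i v_j w_k. Expanding all 8 terms:
T_{111}*u_1*v_1*w_1 = 2*1*-4*-4 = 32  (running total: 32)
T_{112}*u_1*v_1*w_2 = 0*1*-4*1 = 0  (running total: 32)
T_{121}*u_1*v_2*w_1 = -1*1*-3*-4 = -12  (running total: 20)
T_{122}*u_1*v_2*w_2 = 0*1*-3*1 = 0  (running total: 20)
T_{211}*u_2*v_1*w_1 = -4*-3*-4*-4 = 192  (running total: 212)
T_{212}*u_2*v_1*w_2 = -4*-3*-4*1 = -48  (running total: 164)
T_{221}*u_2*v_2*w_1 = 0*-3*-3*-4 = 0  (running total: 164)
T_{222}*u_2*v_2*w_2 = 1*-3*-3*1 = 9  (running total: 173)
S = 173

173


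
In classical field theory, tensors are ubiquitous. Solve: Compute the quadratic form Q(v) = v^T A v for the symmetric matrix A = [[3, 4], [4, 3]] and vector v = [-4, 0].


First compute Av:
(Av)_1 = 3*-4 + 4*0 = -12
(Av)_2 = 4*-4 + 3*0 = -16
Av = [-12, -16]
Then v^T (Av) = -4*-12 + 0*-16
= 48 + 0 = 48

48


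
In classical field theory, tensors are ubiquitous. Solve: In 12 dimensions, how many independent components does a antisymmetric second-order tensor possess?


A antisymmetric rank-2 tensor in d dimensions has d(d-1)/2 independent components.
d = 12
d(d-1)/2 = 12 * 11 / 2 = 132 / 2 = 66

66


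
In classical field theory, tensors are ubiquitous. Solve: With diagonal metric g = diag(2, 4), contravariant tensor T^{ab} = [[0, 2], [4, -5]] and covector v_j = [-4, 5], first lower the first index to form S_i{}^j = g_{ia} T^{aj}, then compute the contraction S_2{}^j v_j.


Step 1: lower the first index. For a diagonal metric, g_{ia} T^{aj} = g_{ii} T^{ij} (no sum on i).
g_{22} = 4
S_2{}^1 = 4 * T^{21} = 4 * 4 = 16
S_2{}^2 = 4 * T^{22} = 4 * -5 = -20
Step 2: contract S_2{}^j with v_j.
S_2{}^1 * v_1 = 16 * -4 = -64
S_2{}^2 * v_2 = -20 * 5 = -100
Result = -64 + -100 = -164

-164


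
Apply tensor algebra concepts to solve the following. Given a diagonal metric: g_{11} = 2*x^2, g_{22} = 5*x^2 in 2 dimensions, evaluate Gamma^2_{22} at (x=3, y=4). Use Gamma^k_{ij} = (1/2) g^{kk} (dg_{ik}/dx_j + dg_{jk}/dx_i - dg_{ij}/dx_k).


For a diagonal metric, Gamma^k_{ij} = (1/2) g^{kk} (dg_{ik}/dx_j + dg_{jk}/dx_i - dg_{ij}/dx_k).
The metric is diagonal, so g_{ab} = 0 for a != b.
At the given point: g_{11} = 18, g_{22} = 45
g^{22} = 1/45
dg_{22}/dx_2 = dg_{22}/dx_2 = 0
dg_{22}/dx_2 = dg_{22}/dx_2 = 0
dg_{22}/dx_2 = dg_{22}/dx_2 = 0
Numerator = 0 + 0 - 0 = 0
Gamma^2_{22} = 0 / (2 * 45) = 0

0


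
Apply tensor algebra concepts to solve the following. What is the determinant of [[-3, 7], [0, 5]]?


For a 2x2 matrix [[a, b], [c, d]], det = a*d - b*c.
a = -3, b = 7, c = 0, d = 5
a*d = -3 * 5 = -15
b*c = 7 * 0 = 0
det = -15 - 0 = -15

-15


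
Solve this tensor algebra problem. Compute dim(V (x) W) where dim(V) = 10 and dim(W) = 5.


The dimension of a tensor product is the product of dimensions.
dim(V) = 10, dim(W) = 5
dim(V (x) W) = 10 * 5 = 50

50


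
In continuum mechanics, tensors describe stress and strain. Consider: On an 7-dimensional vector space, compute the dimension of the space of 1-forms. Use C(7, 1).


The dimension of the space of p-forms on an n-dimensional space is C(n, p).
n = 7, p = 1
C(7, 1) = 7! / (1! * 6!) = 7

7


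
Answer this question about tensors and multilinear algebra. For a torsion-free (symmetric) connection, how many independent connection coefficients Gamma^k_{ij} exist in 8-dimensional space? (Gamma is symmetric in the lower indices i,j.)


Christoffel symbols Gamma^k_{ij} are symmetric in i,j, so there are d * d(d+1)/2 independent symbols.
d = 8
d(d+1)/2 = 8 * 9 / 2 = 36
Total = 8 * 36 = 288

288


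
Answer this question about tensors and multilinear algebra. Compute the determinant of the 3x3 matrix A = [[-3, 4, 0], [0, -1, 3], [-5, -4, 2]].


Expanding along the first row, det(A) = a11*M_11 - a12*M_12 + a13*M_13, where M_1j is the (1,j) minor.
Minor M_11 = -1*2 - 3*-4 = 10
Minor M_12 = 0*2 - 3*-5 = 15
Minor M_13 = 0*-4 - -1*-5 = -5
det = -3*(10) - 4*(15) + 0*(-5)
    = -30 - 60 + 0
    = -90

-90


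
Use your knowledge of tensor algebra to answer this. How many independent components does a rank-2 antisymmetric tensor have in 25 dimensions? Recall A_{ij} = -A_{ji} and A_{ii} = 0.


An antisymmetric rank-2 tensor satisfies A_{ij} = -A_{ji}, so diagonal entries are zero.
The independent components are the upper-triangular entries: C(n, 2) = n(n-1)/2.
n = 25
C(25, 2) = 25 * 24 / 2 = 600 / 2 = 300

300


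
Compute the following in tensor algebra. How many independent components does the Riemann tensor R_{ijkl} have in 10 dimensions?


The Riemann tensor in d dimensions has d^2(d^2 - 1)/12 independent components.
d = 10, so d^2 = 100
d^2 - 1 = 99
d^2(d^2 - 1) = 100 * 99 = 9900
Divide by 12: 9900 / 12 = 825

825


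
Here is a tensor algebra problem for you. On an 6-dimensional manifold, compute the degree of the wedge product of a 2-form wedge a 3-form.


The degree of a wedge product is the sum of the degrees of the individual forms.
Degrees: 2, 3
Total degree = 2 + 3 = 5

5


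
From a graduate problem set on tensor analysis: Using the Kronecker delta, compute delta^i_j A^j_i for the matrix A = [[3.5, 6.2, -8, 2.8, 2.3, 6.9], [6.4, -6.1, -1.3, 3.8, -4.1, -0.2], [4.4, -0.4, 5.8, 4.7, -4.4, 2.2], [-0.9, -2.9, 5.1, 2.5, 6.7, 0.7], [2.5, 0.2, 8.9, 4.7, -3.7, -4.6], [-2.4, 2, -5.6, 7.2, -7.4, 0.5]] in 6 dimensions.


The contraction (trace) of a rank-2 tensor is the sum of its diagonal elements.
Diagonal entries: A[1,1] = 3.5, A[2,2] = -6.1, A[3,3] = 5.8, A[4,4] = 2.5, A[5,5] = -3.7, A[6,6] = 0.5
Tr(A) = 3.5 + -6.1 + 5.8 + 2.5 + -3.7 + 0.5 = 2.5

2.5


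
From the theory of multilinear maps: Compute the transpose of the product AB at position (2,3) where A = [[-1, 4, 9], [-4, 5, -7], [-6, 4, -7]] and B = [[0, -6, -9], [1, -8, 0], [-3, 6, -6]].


(AB)^T_{ij} = (AB)_{ji} = sum_k A_{jk} B_{ki}.
For i=2, j=3 we need (AB)_{32}:
A_{31} * B_{12} = -6 * -6 = 36
A_{32} * B_{22} = 4 * -8 = -32
A_{33} * B_{32} = -7 * 6 = -42
Sum = 36 + -32 + -42 = -38

-38


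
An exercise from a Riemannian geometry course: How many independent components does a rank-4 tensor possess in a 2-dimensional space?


The number of components of a rank-r tensor in d dimensions is d^r.
Here d = 2 and r = 4.
2^4 = 16

16


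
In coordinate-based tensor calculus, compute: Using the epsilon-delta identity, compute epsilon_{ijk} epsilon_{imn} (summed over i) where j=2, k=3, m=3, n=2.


Using the identity: epsilon_{ijk} epsilon_{imn} = delta_{jm} delta_{kn} - delta_{jn} delta_{km}.
delta_{23} = 0
delta_{32} = 0
delta_{22} = 1
delta_{33} = 1
Result = 0 * 0 - 1 * 1 = 0 - 1 = -1

-1


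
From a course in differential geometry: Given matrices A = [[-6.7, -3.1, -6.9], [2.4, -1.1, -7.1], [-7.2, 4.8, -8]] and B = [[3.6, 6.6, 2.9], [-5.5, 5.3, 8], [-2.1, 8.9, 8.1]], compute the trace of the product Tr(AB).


Tr(AB) = sum_i (AB)_{ii} where (AB)_{ii} = sum_k A_{ik} B_{ki}.
(AB)_{11} = -6.7*3.6 + -3.1*-5.5 + -6.9*-2.1 = 7.42
(AB)_{22} = 2.4*6.6 + -1.1*5.3 + -7.1*8.9 = -53.18
(AB)_{33} = -7.2*2.9 + 4.8*8 + -8*8.1 = -47.28
Tr(AB) = 7.42 + -53.18 + -47.28 = -93.04

-93.04


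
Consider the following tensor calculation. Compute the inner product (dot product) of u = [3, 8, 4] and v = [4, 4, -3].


The inner product u . v = sum of u_i * v_i.
Term-by-term: 3 * 4, 8 * 4, 4 * -3
Products: 12, 32, -12
Sum = 12 + 32 + -12 = 32

32


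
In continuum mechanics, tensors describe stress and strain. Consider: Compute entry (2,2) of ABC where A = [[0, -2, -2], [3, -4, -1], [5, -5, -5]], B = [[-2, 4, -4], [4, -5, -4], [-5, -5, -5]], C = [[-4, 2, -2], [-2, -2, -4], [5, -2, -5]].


(ABC)_{22} = sum_m (AB)_{2m} C_{m2}. First compute row 2 of AB.
(AB)_{21} = 3*-2 + -4*4 + -1*-5 = -17
(AB)_{22} = 3*4 + -4*-5 + -1*-5 = 37
(AB)_{23} = 3*-4 + -4*-4 + -1*-5 = 9
Now contract with column 2 of C:
(AB)_{21} * C_{12} = -17 * 2 = -34
(AB)_{22} * C_{22} = 37 * -2 = -74
(AB)_{23} * C_{32} = 9 * -2 = -18
(ABC)_{22} = -34 + -74 + -18 = -126

-126


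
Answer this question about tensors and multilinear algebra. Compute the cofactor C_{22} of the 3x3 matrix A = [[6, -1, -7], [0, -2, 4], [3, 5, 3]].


To find cofactor C_{22}, delete row 2 and column 2.
The resulting 2x2 submatrix is: [[6, -7], [3, 3]]
Minor M_{22} = 6*3 - -7*3
  = 18 - -21 = 39
Sign = (-1)^(2+2) = (-1)^4 = 1
Cofactor C_{22} = 1 * 39 = 39

39


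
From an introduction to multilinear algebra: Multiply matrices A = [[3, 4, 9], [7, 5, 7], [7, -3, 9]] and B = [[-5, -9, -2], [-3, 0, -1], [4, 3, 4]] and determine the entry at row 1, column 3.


(AB)_{ij} = sum_k A_{ik} B_{kj}.
For i=1, j=3:
A_{11} * B_{13} = 3 * -2 = -6
A_{12} * B_{23} = 4 * -1 = -4
A_{13} * B_{33} = 9 * 4 = 36
Sum = -6 + -4 + 36 = 26

26


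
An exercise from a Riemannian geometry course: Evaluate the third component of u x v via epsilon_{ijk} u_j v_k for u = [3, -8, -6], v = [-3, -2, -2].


(u x v)_3 = sum_{j,k} epsilon_{3jk} u_j v_k. Only permutations of (1,2,3) contribute; the two non-zero terms are:
eps_{312} u_1 v_2 = 1 * 3 * -2 = -6
eps_{321} u_2 v_1 = -1 * -8 * -3 = -24
(u x v)_3 = -30

-30


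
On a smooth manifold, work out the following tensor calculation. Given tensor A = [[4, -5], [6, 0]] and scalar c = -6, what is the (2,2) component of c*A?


Scalar multiplication: (cA)_{ij} = c * A_{ij}.
c = -6
A_{22} = 0
(cA)_{22} = -6 * 0 = 0

0


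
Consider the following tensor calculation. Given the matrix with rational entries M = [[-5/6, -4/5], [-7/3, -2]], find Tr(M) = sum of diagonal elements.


The trace is the sum of diagonal entries.
Diagonal: M[1,1] = -5/6, M[2,2] = -2
Tr(M) = -5/6 + -2
Computing step by step:
After adding M[1,1]: -5/6
After adding M[2,2]: -17/6
Tr(M) = -17/6

-17/6


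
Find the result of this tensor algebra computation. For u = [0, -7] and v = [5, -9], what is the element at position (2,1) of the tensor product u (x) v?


The outer product entry T_{ij} = u_i * v_j.
We need i=2, j=1.
u_2 = -7, v_1 = 5
T_{2,1} = -7 * 5 = -35

-35


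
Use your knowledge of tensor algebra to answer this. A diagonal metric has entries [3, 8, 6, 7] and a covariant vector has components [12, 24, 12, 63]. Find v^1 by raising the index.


To raise an index with a diagonal metric: v^i = v_i / g_{ii}.
For index 1: v_1 = 12, g_{11} = 3
v^1 = 12 / 3 = 4

4


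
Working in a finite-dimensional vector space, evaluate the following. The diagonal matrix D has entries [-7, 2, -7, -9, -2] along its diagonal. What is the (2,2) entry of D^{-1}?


For a diagonal matrix, the inverse has entries (D^{-1})_{ii} = 1/d_{ii}.
The diagonal entries are: d_{11} = -7, d_{22} = 2, d_{33} = -7, d_{44} = -9, d_{55} = -2
We need (D^{-1})_{22} = 1/d_{22} = 1/2 = 1/2

1/2


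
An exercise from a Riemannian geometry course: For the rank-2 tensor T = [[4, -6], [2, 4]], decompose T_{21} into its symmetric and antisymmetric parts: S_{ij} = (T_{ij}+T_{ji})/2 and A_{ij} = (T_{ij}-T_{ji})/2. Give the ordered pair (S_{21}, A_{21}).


T_{21} = 2
T_{12} = -6
S_{21} = (2 + -6)/2 = -4/2 = -2
A_{21} = (2 - -6)/2 = 8/2 = 4
Check: S + A = -2 + 4 = 2 = T_{21}.

(-2, 4)


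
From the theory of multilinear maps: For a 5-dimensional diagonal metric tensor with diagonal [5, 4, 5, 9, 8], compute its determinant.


For a diagonal metric, the determinant is the product of diagonal entries.
Diagonal entries: 5, 4, 5, 9, 8
det(g) = 5 * 4 * 5 * 9 * 8 = 7200

7200


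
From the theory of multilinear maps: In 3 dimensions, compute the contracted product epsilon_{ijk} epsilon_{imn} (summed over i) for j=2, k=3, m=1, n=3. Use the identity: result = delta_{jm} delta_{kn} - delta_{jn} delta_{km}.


Using the identity: epsilon_{ijk} epsilon_{imn} = delta_{jm} delta_{kn} - delta_{jn} delta_{km}.
delta_{21} = 0
delta_{33} = 1
delta_{23} = 0
delta_{31} = 0
Result = 0 * 1 - 0 * 0 = 0 - 0 = 0

0


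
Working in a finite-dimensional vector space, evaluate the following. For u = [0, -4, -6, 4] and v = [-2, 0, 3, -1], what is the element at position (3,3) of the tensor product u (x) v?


The outer product entry T_{ij} = u_i * v_j.
We need i=3, j=3.
u_3 = -6, v_3 = 3
T_{3,3} = -6 * 3 = -18

-18


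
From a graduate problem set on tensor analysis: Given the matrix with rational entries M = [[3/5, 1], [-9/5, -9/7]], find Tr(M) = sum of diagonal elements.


The trace is the sum of diagonal entries.
Diagonal: M[1,1] = 3/5, M[2,2] = -9/7
Tr(M) = 3/5 + -9/7
Computing step by step:
After adding M[1,1]: 3/5
After adding M[2,2]: -24/35
Tr(M) = -24/35

-24/35


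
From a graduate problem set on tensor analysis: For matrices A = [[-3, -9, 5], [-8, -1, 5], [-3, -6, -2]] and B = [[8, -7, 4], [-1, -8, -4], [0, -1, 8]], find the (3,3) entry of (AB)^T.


(AB)^T_{ij} = (AB)_{ji} = sum_k A_{jk} B_{ki}.
For i=3, j=3 we need (AB)_{33}:
A_{31} * B_{13} = -3 * 4 = -12
A_{32} * B_{23} = -6 * -4 = 24
A_{33} * B_{33} = -2 * 8 = -16
Sum = -12 + 24 + -16 = -4

-4


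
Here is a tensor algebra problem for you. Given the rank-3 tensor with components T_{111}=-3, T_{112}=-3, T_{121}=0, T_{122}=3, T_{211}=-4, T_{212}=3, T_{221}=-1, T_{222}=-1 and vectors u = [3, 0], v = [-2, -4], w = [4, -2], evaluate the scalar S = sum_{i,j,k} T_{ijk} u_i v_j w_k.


S = sum over i,j,k of T_{ijk} u_i v_j w_k. Expanding all 8 terms:
T_{111}*u_1*v_1*w_1 = -3*3*-2*4 = 72  (running total: 72)
T_{112}*u_1*v_1*w_2 = -3*3*-2*-2 = -36  (running total: 36)
T_{121}*u_1*v_2*w_1 = 0*3*-4*4 = 0  (running total: 36)
T_{122}*u_1*v_2*w_2 = 3*3*-4*-2 = 72  (running total: 108)
T_{211}*u_2*v_1*w_1 = -4*0*-2*4 = 0  (running total: 108)
T_{212}*u_2*v_1*w_2 = 3*0*-2*-2 = 0  (running total: 108)
T_{221}*u_2*v_2*w_1 = -1*0*-4*4 = 0  (running total: 108)
T_{222}*u_2*v_2*w_2 = -1*0*-4*-2 = 0  (running total: 108)
S = 108

108


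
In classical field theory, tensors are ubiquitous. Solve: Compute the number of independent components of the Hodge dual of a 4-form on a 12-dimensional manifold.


The Hodge dual of a p-form on an n-dimensional manifold is an (n-p)-form.
n = 12, p = 4, so dual degree = 12 - 4 = 8
The number of components is C(n, n-p) = C(12, 8) = 495

495


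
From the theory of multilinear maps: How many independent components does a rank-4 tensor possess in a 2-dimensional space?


The number of components of a rank-r tensor in d dimensions is d^r.
Here d = 2 and r = 4.
2^4 = 16

16


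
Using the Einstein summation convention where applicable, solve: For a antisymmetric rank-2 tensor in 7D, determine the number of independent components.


A antisymmetric rank-2 tensor in d dimensions has d(d-1)/2 independent components.
d = 7
d(d-1)/2 = 7 * 6 / 2 = 42 / 2 = 21

21


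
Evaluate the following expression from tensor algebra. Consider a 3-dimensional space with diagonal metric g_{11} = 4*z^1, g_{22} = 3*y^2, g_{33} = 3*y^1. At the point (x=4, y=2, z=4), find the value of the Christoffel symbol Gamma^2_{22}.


For a diagonal metric, Gamma^k_{ij} = (1/2) g^{kk} (dg_{ik}/dx_j + dg_{jk}/dx_i - dg_{ij}/dx_k).
The metric is diagonal, so g_{ab} = 0 for a != b.
At the given point: g_{11} = 16, g_{22} = 12, g_{33} = 6
g^{22} = 1/12
dg_{22}/dx_2 = dg_{22}/dx_2 = 12
dg_{22}/dx_2 = dg_{22}/dx_2 = 12
dg_{22}/dx_2 = dg_{22}/dx_2 = 12
Numerator = 12 + 12 - 12 = 12
Gamma^2_{22} = 12 / (2 * 12) = 1/2

1/2


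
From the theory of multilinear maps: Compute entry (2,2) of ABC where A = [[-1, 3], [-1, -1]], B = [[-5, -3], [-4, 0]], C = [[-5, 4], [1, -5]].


(ABC)_{22} = sum_m (AB)_{2m} C_{m2}. First compute row 2 of AB.
(AB)_{21} = -1*-5 + -1*-4 = 9
(AB)_{22} = -1*-3 + -1*0 = 3
Now contract with column 2 of C:
(AB)_{21} * C_{12} = 9 * 4 = 36
(AB)_{22} * C_{22} = 3 * -5 = -15
(ABC)_{22} = 36 + -15 = 21

21


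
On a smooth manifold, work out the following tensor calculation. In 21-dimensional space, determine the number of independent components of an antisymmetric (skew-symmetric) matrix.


An antisymmetric rank-2 tensor satisfies A_{ij} = -A_{ji}, so diagonal entries are zero.
The independent components are the upper-triangular entries: C(n, 2) = n(n-1)/2.
n = 21
C(21, 2) = 21 * 20 / 2 = 420 / 2 = 210

210


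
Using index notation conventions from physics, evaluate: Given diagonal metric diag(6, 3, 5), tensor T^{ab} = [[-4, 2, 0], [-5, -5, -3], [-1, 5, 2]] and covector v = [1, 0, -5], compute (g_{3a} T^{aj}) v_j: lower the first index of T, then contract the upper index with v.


Step 1: lower the first index. For a diagonal metric, g_{ia} T^{aj} = g_{ii} T^{ij} (no sum on i).
g_{33} = 5
S_3{}^1 = 5 * T^{31} = 5 * -1 = -5
S_3{}^2 = 5 * T^{32} = 5 * 5 = 25
S_3{}^3 = 5 * T^{33} = 5 * 2 = 10
Step 2: contract S_3{}^j with v_j.
S_3{}^1 * v_1 = -5 * 1 = -5
S_3{}^2 * v_2 = 25 * 0 = 0
S_3{}^3 * v_3 = 10 * -5 = -50
Result = -5 + 0 + -50 = -55

-55


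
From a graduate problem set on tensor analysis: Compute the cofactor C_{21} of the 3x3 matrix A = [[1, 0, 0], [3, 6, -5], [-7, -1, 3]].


To find cofactor C_{21}, delete row 2 and column 1.
The resulting 2x2 submatrix is: [[0, 0], [-1, 3]]
Minor M_{21} = 0*3 - 0*-1
  = 0 - 0 = 0
Sign = (-1)^(2+1) = (-1)^3 = -1
Cofactor C_{21} = -1 * 0 = 0

0


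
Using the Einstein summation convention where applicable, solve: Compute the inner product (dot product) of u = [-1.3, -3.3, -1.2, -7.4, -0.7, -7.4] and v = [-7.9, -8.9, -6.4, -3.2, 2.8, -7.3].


The inner product u . v = sum of u_i * v_i.
Term-by-term: -1.3 * -7.9, -3.3 * -8.9, -1.2 * -6.4, -7.4 * -3.2, -0.7 * 2.8, -7.4 * -7.3
Products: 10.27, 29.37, 7.68, 23.68, -1.96, 54.02
Sum = 10.27 + 29.37 + 7.68 + 23.68 + -1.96 + 54.02 = 123.06

123.06


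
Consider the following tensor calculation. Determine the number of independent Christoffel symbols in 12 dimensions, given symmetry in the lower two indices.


Christoffel symbols Gamma^k_{ij} are symmetric in i,j, so there are d * d(d+1)/2 independent symbols.
d = 12
d(d+1)/2 = 12 * 13 / 2 = 78
Total = 12 * 78 = 936

936
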